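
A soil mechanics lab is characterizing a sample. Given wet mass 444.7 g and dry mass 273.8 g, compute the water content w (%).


Using w = (m_wet - m_dry) / m_dry * 100
m_wet - m_dry = 444.7 - 273.8 = 170.9 g
w = 170.9 / 273.8 * 100
w = 62.42 %


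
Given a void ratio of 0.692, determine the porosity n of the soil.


Using the relation n = e / (1 + e)
n = 0.692 / (1 + 0.692)
n = 0.692 / 1.692
n = 0.409


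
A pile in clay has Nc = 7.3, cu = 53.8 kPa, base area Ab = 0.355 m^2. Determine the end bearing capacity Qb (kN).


Result: 139.42 kN

Derivation:
Using Qb = Nc * cu * Ab
Qb = 7.3 * 53.8 * 0.355
Qb = 139.42 kN


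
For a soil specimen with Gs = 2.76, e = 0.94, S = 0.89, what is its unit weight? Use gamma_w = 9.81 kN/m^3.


Result: 18.187 kN/m^3

Derivation:
Using gamma = gamma_w * (Gs + S*e) / (1 + e)
Numerator: Gs + S*e = 2.76 + 0.89*0.94 = 3.5966
Denominator: 1 + e = 1 + 0.94 = 1.94
gamma = 9.81 * 3.5966 / 1.94
gamma = 18.187 kN/m^3


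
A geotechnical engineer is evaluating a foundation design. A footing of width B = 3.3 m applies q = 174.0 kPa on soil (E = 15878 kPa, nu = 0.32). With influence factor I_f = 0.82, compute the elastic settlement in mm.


Using Se = q * B * (1 - nu^2) * I_f / E
1 - nu^2 = 1 - 0.32^2 = 0.8976
Se = 174.0 * 3.3 * 0.8976 * 0.82 / 15878
Se = 0.026617 m
Convert to mm: Se = 0.026617 * 1000 = 26.617 mm


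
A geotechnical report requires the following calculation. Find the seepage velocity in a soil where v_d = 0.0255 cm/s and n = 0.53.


Result: 0.04811 cm/s

Derivation:
Using v_s = v_d / n
v_s = 0.0255 / 0.53
v_s = 0.04811 cm/s


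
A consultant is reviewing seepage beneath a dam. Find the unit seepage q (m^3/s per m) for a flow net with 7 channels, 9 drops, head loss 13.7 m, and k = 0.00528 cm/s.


Convert k to m/s for unit consistency with H:
k = 0.00528 cm/s = 0.00528 / 100 m/s = 5.28e-05 m/s
Using q = k * H * Nf / Nd
Nf / Nd = 7 / 9 = 0.7778
q = 5.28e-05 * 13.7 * 0.7778
q = 0.0005626 m^3/s per m


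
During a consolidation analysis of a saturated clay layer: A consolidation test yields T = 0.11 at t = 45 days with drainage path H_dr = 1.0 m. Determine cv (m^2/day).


Result: 0.00244 m^2/day

Derivation:
Using cv = T * H_dr^2 / t
H_dr^2 = 1.0^2 = 1.0
cv = 0.11 * 1.0 / 45
cv = 0.00244 m^2/day


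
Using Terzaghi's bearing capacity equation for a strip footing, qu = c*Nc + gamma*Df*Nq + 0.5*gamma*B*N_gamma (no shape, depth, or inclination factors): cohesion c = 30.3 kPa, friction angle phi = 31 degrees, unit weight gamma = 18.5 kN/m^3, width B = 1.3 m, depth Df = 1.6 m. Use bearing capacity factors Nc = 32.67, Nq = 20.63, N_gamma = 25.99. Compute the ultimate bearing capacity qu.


Compute qu = c*Nc + gamma*Df*Nq + 0.5*gamma*B*N_gamma
Term 1: 30.3 * 32.67 = 989.901
Term 2: 18.5 * 1.6 * 20.63 = 610.648
Term 3: 0.5 * 18.5 * 1.3 * 25.99 = 312.52975
qu = 989.901 + 610.648 + 312.52975
qu = 1913.08 kPa


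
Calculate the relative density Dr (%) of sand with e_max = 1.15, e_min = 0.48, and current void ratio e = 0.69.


Using Dr = (e_max - e) / (e_max - e_min) * 100
e_max - e = 1.15 - 0.69 = 0.46
e_max - e_min = 1.15 - 0.48 = 0.67
Dr = 0.46 / 0.67 * 100
Dr = 68.66 %


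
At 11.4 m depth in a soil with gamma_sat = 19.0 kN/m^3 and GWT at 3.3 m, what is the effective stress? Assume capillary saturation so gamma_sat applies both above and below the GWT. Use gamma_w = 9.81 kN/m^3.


Total stress = gamma_sat * depth
sigma = 19.0 * 11.4 = 216.6 kPa
Pore water pressure u = gamma_w * (depth - d_wt)
u = 9.81 * (11.4 - 3.3) = 79.461 kPa
Effective stress = sigma - u
sigma' = 216.6 - 79.461 = 137.14 kPa


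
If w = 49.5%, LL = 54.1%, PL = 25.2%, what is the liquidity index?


First compute the plasticity index:
PI = LL - PL = 54.1 - 25.2 = 28.9
Then compute the liquidity index:
LI = (w - PL) / PI
LI = (49.5 - 25.2) / 28.9
LI = 0.841


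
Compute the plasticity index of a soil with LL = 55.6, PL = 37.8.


Result: 17.8

Derivation:
Using PI = LL - PL
PI = 55.6 - 37.8
PI = 17.8


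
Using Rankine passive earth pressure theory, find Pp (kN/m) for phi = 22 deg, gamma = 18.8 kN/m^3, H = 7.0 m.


Result: 1012.39 kN/m

Derivation:
Compute passive earth pressure coefficient:
Kp = tan^2(45 + phi/2) = tan^2(56.0) = 2.197987
Compute passive force:
Pp = 0.5 * Kp * gamma * H^2
Pp = 0.5 * 2.197987 * 18.8 * 7.0^2
Pp = 1012.39 kN/m


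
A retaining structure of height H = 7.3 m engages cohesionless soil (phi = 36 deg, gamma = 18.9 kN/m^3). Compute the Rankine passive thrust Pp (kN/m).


Result: 1939.75 kN/m

Derivation:
Compute passive earth pressure coefficient:
Kp = tan^2(45 + phi/2) = tan^2(63.0) = 3.85184
Compute passive force:
Pp = 0.5 * Kp * gamma * H^2
Pp = 0.5 * 3.85184 * 18.9 * 7.3^2
Pp = 1939.75 kN/m


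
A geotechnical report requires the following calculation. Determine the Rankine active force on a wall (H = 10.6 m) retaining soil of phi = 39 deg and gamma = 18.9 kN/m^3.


Compute active earth pressure coefficient:
Ka = tan^2(45 - phi/2) = tan^2(25.5) = 0.227506
Compute active force:
Pa = 0.5 * Ka * gamma * H^2
Pa = 0.5 * 0.227506 * 18.9 * 10.6^2
Pa = 241.57 kN/m


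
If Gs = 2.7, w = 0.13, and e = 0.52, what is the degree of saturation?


Using S = Gs * w / e
S = 2.7 * 0.13 / 0.52
S = 0.675


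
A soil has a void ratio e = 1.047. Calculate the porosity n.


Result: 0.5115

Derivation:
Using the relation n = e / (1 + e)
n = 1.047 / (1 + 1.047)
n = 1.047 / 2.047
n = 0.5115


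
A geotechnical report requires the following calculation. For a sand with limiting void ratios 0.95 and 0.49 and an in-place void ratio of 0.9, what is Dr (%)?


Result: 10.87 %

Derivation:
Using Dr = (e_max - e) / (e_max - e_min) * 100
e_max - e = 0.95 - 0.9 = 0.05
e_max - e_min = 0.95 - 0.49 = 0.46
Dr = 0.05 / 0.46 * 100
Dr = 10.87 %


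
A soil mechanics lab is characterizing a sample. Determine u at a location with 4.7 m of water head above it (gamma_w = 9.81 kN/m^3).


Result: 46.11 kPa

Derivation:
Using u = gamma_w * h_w
u = 9.81 * 4.7
u = 46.11 kPa


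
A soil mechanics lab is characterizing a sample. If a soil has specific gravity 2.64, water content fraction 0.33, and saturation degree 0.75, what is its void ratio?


Result: 1.1616

Derivation:
Using the relation e = Gs * w / S
e = 2.64 * 0.33 / 0.75
e = 1.1616


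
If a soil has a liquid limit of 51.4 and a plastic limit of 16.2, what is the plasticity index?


Result: 35.2

Derivation:
Using PI = LL - PL
PI = 51.4 - 16.2
PI = 35.2


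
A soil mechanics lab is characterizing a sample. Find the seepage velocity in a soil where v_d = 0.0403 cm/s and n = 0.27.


Using v_s = v_d / n
v_s = 0.0403 / 0.27
v_s = 0.14926 cm/s


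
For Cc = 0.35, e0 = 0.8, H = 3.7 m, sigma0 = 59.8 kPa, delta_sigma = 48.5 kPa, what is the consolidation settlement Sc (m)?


Using Sc = Cc * H / (1 + e0) * log10((sigma0 + delta_sigma) / sigma0)
Stress ratio = (59.8 + 48.5) / 59.8 = 1.81104
log10(1.81104) = 0.257927
Cc * H / (1 + e0) = 0.35 * 3.7 / (1 + 0.8) = 0.719444
Sc = 0.719444 * 0.257927
Sc = 0.1856 m


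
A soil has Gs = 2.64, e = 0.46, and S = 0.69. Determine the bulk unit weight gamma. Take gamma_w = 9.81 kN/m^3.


Result: 19.871 kN/m^3

Derivation:
Using gamma = gamma_w * (Gs + S*e) / (1 + e)
Numerator: Gs + S*e = 2.64 + 0.69*0.46 = 2.9574
Denominator: 1 + e = 1 + 0.46 = 1.46
gamma = 9.81 * 2.9574 / 1.46
gamma = 19.871 kN/m^3


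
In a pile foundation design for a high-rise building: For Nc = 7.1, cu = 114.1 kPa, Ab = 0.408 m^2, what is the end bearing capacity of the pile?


Using Qb = Nc * cu * Ab
Qb = 7.1 * 114.1 * 0.408
Qb = 330.52 kN


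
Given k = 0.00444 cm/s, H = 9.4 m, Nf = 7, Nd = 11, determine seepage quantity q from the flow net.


Result: 0.0002656 m^3/s per m

Derivation:
Convert k to m/s for unit consistency with H:
k = 0.00444 cm/s = 0.00444 / 100 m/s = 4.44e-05 m/s
Using q = k * H * Nf / Nd
Nf / Nd = 7 / 11 = 0.6364
q = 4.44e-05 * 9.4 * 0.6364
q = 0.0002656 m^3/s per m


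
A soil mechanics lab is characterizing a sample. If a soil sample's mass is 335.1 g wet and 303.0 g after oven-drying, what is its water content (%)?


Result: 10.59 %

Derivation:
Using w = (m_wet - m_dry) / m_dry * 100
m_wet - m_dry = 335.1 - 303.0 = 32.1 g
w = 32.1 / 303.0 * 100
w = 10.59 %


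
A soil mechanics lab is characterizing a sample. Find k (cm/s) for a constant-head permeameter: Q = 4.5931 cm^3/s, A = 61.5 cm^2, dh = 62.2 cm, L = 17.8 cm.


Compute hydraulic gradient:
i = dh / L = 62.2 / 17.8 = 3.49438
Then apply Darcy's law:
k = Q / (A * i)
k = 4.5931 / (61.5 * 3.49438)
k = 4.5931 / 214.904
k = 0.021373 cm/s


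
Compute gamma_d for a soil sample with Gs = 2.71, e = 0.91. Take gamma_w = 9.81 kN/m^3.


Using gamma_d = Gs * gamma_w / (1 + e)
gamma_d = 2.71 * 9.81 / (1 + 0.91)
gamma_d = 2.71 * 9.81 / 1.91
gamma_d = 13.919 kN/m^3


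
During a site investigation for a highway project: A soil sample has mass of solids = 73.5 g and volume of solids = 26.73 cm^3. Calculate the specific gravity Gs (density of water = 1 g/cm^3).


Using Gs = m_s / (V_s * rho_w)
Since rho_w = 1 g/cm^3:
Gs = 73.5 / 26.73
Gs = 2.75


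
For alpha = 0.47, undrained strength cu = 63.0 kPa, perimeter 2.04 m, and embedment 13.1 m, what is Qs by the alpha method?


Result: 791.3 kN

Derivation:
Using Qs = alpha * cu * perimeter * L
Qs = 0.47 * 63.0 * 2.04 * 13.1
Qs = 791.3 kN


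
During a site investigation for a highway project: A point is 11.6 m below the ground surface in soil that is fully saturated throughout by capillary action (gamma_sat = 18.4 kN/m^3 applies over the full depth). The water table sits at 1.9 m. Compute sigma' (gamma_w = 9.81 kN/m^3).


Result: 118.28 kPa

Derivation:
Total stress = gamma_sat * depth
sigma = 18.4 * 11.6 = 213.44 kPa
Pore water pressure u = gamma_w * (depth - d_wt)
u = 9.81 * (11.6 - 1.9) = 95.157 kPa
Effective stress = sigma - u
sigma' = 213.44 - 95.157 = 118.28 kPa


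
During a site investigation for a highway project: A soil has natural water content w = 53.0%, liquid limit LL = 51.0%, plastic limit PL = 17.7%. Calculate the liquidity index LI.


First compute the plasticity index:
PI = LL - PL = 51.0 - 17.7 = 33.3
Then compute the liquidity index:
LI = (w - PL) / PI
LI = (53.0 - 17.7) / 33.3
LI = 1.06


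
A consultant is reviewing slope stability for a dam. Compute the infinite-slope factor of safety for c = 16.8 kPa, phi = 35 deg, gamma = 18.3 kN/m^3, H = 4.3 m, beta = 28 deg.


Using Fs = c / (gamma*H*sin(beta)*cos(beta)) + tan(phi)/tan(beta)
Cohesion contribution = 16.8 / (18.3*4.3*sin(28)*cos(28))
Cohesion contribution = 0.515045
Friction contribution = tan(35)/tan(28) = 1.3169
Fs = 0.515045 + 1.3169
Fs = 1.832


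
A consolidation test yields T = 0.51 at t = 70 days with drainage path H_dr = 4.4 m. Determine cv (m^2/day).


Using cv = T * H_dr^2 / t
H_dr^2 = 4.4^2 = 19.36
cv = 0.51 * 19.36 / 70
cv = 0.14105 m^2/day


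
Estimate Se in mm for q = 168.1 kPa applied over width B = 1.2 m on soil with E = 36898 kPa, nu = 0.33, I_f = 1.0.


Using Se = q * B * (1 - nu^2) * I_f / E
1 - nu^2 = 1 - 0.33^2 = 0.8911
Se = 168.1 * 1.2 * 0.8911 * 1.0 / 36898
Se = 0.004872 m
Convert to mm: Se = 0.004872 * 1000 = 4.872 mm


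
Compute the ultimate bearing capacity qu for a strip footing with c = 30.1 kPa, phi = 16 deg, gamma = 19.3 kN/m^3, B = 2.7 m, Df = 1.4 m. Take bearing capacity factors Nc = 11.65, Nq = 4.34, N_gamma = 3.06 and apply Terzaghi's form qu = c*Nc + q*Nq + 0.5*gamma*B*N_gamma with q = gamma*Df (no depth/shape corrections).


Compute qu = c*Nc + gamma*Df*Nq + 0.5*gamma*B*N_gamma
Term 1: 30.1 * 11.65 = 350.665
Term 2: 19.3 * 1.4 * 4.34 = 117.2668
Term 3: 0.5 * 19.3 * 2.7 * 3.06 = 79.7283
qu = 350.665 + 117.2668 + 79.7283
qu = 547.66 kPa


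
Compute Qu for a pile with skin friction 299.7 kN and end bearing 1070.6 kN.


Result: 1370.3 kN

Derivation:
Using Qu = Qf + Qb
Qu = 299.7 + 1070.6
Qu = 1370.3 kN


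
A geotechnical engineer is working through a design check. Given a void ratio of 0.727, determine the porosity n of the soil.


Using the relation n = e / (1 + e)
n = 0.727 / (1 + 0.727)
n = 0.727 / 1.727
n = 0.421


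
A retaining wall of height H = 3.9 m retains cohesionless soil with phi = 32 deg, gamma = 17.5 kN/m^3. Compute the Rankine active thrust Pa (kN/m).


Compute active earth pressure coefficient:
Ka = tan^2(45 - phi/2) = tan^2(29.0) = 0.307259
Compute active force:
Pa = 0.5 * Ka * gamma * H^2
Pa = 0.5 * 0.307259 * 17.5 * 3.9^2
Pa = 40.89 kN/m


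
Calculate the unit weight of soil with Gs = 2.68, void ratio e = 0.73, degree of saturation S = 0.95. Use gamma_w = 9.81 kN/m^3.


Result: 19.13 kN/m^3

Derivation:
Using gamma = gamma_w * (Gs + S*e) / (1 + e)
Numerator: Gs + S*e = 2.68 + 0.95*0.73 = 3.3735
Denominator: 1 + e = 1 + 0.73 = 1.73
gamma = 9.81 * 3.3735 / 1.73
gamma = 19.13 kN/m^3


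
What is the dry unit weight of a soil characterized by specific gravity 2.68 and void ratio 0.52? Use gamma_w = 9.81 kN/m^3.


Using gamma_d = Gs * gamma_w / (1 + e)
gamma_d = 2.68 * 9.81 / (1 + 0.52)
gamma_d = 2.68 * 9.81 / 1.52
gamma_d = 17.297 kN/m^3


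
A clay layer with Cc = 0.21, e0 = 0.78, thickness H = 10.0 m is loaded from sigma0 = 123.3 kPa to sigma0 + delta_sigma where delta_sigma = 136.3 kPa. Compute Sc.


Using Sc = Cc * H / (1 + e0) * log10((sigma0 + delta_sigma) / sigma0)
Stress ratio = (123.3 + 136.3) / 123.3 = 2.10543
log10(2.10543) = 0.323342
Cc * H / (1 + e0) = 0.21 * 10.0 / (1 + 0.78) = 1.17978
Sc = 1.17978 * 0.323342
Sc = 0.3815 m


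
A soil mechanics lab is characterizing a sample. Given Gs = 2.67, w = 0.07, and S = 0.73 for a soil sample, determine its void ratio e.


Result: 0.256

Derivation:
Using the relation e = Gs * w / S
e = 2.67 * 0.07 / 0.73
e = 0.256


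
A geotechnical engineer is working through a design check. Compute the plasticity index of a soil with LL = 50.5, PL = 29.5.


Using PI = LL - PL
PI = 50.5 - 29.5
PI = 21.0


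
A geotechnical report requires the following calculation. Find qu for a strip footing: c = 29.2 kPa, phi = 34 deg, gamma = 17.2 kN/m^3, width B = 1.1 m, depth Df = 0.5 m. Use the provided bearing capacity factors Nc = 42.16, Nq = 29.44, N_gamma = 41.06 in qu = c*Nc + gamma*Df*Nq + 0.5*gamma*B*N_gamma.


Compute qu = c*Nc + gamma*Df*Nq + 0.5*gamma*B*N_gamma
Term 1: 29.2 * 42.16 = 1231.072
Term 2: 17.2 * 0.5 * 29.44 = 253.184
Term 3: 0.5 * 17.2 * 1.1 * 41.06 = 388.4276
qu = 1231.072 + 253.184 + 388.4276
qu = 1872.68 kPa


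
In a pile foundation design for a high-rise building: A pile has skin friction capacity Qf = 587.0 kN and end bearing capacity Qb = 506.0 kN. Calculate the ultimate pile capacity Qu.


Result: 1093.0 kN

Derivation:
Using Qu = Qf + Qb
Qu = 587.0 + 506.0
Qu = 1093.0 kN


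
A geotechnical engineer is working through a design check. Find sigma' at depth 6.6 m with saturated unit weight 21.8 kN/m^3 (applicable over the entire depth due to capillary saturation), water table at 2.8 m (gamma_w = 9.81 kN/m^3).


Total stress = gamma_sat * depth
sigma = 21.8 * 6.6 = 143.88 kPa
Pore water pressure u = gamma_w * (depth - d_wt)
u = 9.81 * (6.6 - 2.8) = 37.278 kPa
Effective stress = sigma - u
sigma' = 143.88 - 37.278 = 106.6 kPa


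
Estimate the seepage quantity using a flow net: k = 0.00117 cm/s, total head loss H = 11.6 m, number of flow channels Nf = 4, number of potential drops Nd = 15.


Convert k to m/s for unit consistency with H:
k = 0.00117 cm/s = 0.00117 / 100 m/s = 1.17e-05 m/s
Using q = k * H * Nf / Nd
Nf / Nd = 4 / 15 = 0.2667
q = 1.17e-05 * 11.6 * 0.2667
q = 3.619e-05 m^3/s per m


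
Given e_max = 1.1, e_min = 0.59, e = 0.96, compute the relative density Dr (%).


Using Dr = (e_max - e) / (e_max - e_min) * 100
e_max - e = 1.1 - 0.96 = 0.14
e_max - e_min = 1.1 - 0.59 = 0.51
Dr = 0.14 / 0.51 * 100
Dr = 27.45 %


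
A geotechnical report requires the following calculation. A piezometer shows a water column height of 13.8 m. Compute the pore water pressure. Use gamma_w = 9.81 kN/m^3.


Using u = gamma_w * h_w
u = 9.81 * 13.8
u = 135.38 kPa


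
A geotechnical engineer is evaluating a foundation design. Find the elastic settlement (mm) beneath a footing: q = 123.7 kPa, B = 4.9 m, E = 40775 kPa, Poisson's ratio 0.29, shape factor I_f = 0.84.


Result: 11.437 mm

Derivation:
Using Se = q * B * (1 - nu^2) * I_f / E
1 - nu^2 = 1 - 0.29^2 = 0.9159
Se = 123.7 * 4.9 * 0.9159 * 0.84 / 40775
Se = 0.011437 m
Convert to mm: Se = 0.011437 * 1000 = 11.437 mm


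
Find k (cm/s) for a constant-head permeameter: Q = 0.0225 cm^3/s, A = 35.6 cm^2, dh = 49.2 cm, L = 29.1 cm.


Compute hydraulic gradient:
i = dh / L = 49.2 / 29.1 = 1.69072
Then apply Darcy's law:
k = Q / (A * i)
k = 0.0225 / (35.6 * 1.69072)
k = 0.0225 / 60.1897
k = 0.000374 cm/s


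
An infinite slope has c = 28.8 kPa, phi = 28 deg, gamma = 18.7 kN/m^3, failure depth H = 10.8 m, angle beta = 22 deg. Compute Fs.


Using Fs = c / (gamma*H*sin(beta)*cos(beta)) + tan(phi)/tan(beta)
Cohesion contribution = 28.8 / (18.7*10.8*sin(22)*cos(22))
Cohesion contribution = 0.410569
Friction contribution = tan(28)/tan(22) = 1.31603
Fs = 0.410569 + 1.31603
Fs = 1.727


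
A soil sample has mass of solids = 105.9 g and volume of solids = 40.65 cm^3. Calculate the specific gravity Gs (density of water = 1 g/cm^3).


Result: 2.605

Derivation:
Using Gs = m_s / (V_s * rho_w)
Since rho_w = 1 g/cm^3:
Gs = 105.9 / 40.65
Gs = 2.605


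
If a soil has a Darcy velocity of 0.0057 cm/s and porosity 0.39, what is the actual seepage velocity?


Using v_s = v_d / n
v_s = 0.0057 / 0.39
v_s = 0.01462 cm/s


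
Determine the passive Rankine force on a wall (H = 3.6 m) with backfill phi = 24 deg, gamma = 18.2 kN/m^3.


Compute passive earth pressure coefficient:
Kp = tan^2(45 + phi/2) = tan^2(57.0) = 2.371184
Compute passive force:
Pp = 0.5 * Kp * gamma * H^2
Pp = 0.5 * 2.371184 * 18.2 * 3.6^2
Pp = 279.65 kN/m


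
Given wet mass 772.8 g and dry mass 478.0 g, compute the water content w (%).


Result: 61.67 %

Derivation:
Using w = (m_wet - m_dry) / m_dry * 100
m_wet - m_dry = 772.8 - 478.0 = 294.8 g
w = 294.8 / 478.0 * 100
w = 61.67 %


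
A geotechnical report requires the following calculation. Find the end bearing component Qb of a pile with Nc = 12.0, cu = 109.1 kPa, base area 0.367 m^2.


Using Qb = Nc * cu * Ab
Qb = 12.0 * 109.1 * 0.367
Qb = 480.48 kN


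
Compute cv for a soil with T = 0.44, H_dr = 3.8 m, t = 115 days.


Using cv = T * H_dr^2 / t
H_dr^2 = 3.8^2 = 14.44
cv = 0.44 * 14.44 / 115
cv = 0.05525 m^2/day


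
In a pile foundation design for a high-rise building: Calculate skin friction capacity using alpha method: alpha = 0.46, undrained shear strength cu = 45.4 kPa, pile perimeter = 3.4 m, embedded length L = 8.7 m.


Result: 617.75 kN

Derivation:
Using Qs = alpha * cu * perimeter * L
Qs = 0.46 * 45.4 * 3.4 * 8.7
Qs = 617.75 kN


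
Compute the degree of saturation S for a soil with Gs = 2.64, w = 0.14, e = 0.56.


Result: 0.66

Derivation:
Using S = Gs * w / e
S = 2.64 * 0.14 / 0.56
S = 0.66


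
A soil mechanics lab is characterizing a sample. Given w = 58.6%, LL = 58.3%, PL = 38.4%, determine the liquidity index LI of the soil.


First compute the plasticity index:
PI = LL - PL = 58.3 - 38.4 = 19.9
Then compute the liquidity index:
LI = (w - PL) / PI
LI = (58.6 - 38.4) / 19.9
LI = 1.015


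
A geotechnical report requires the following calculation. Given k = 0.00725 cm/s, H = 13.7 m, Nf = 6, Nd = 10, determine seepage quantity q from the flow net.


Result: 0.0005959 m^3/s per m

Derivation:
Convert k to m/s for unit consistency with H:
k = 0.00725 cm/s = 0.00725 / 100 m/s = 7.25e-05 m/s
Using q = k * H * Nf / Nd
Nf / Nd = 6 / 10 = 0.6
q = 7.25e-05 * 13.7 * 0.6
q = 0.0005959 m^3/s per m


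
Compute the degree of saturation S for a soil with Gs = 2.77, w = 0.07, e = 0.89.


Using S = Gs * w / e
S = 2.77 * 0.07 / 0.89
S = 0.2179


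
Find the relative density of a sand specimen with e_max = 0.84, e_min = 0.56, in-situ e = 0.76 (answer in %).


Using Dr = (e_max - e) / (e_max - e_min) * 100
e_max - e = 0.84 - 0.76 = 0.08
e_max - e_min = 0.84 - 0.56 = 0.28
Dr = 0.08 / 0.28 * 100
Dr = 28.57 %


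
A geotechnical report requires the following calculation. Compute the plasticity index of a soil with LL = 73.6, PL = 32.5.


Using PI = LL - PL
PI = 73.6 - 32.5
PI = 41.1


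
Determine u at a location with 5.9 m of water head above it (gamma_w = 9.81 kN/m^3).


Using u = gamma_w * h_w
u = 9.81 * 5.9
u = 57.88 kPa


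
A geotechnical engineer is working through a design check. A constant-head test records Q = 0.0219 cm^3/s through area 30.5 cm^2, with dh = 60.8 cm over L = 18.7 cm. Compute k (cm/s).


Compute hydraulic gradient:
i = dh / L = 60.8 / 18.7 = 3.25134
Then apply Darcy's law:
k = Q / (A * i)
k = 0.0219 / (30.5 * 3.25134)
k = 0.0219 / 99.1658
k = 0.000221 cm/s


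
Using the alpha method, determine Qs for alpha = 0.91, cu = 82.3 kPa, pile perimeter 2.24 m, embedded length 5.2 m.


Result: 872.35 kN

Derivation:
Using Qs = alpha * cu * perimeter * L
Qs = 0.91 * 82.3 * 2.24 * 5.2
Qs = 872.35 kN


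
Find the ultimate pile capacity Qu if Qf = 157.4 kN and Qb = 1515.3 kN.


Result: 1672.7 kN

Derivation:
Using Qu = Qf + Qb
Qu = 157.4 + 1515.3
Qu = 1672.7 kN


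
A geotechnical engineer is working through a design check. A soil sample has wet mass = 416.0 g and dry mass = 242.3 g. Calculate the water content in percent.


Using w = (m_wet - m_dry) / m_dry * 100
m_wet - m_dry = 416.0 - 242.3 = 173.7 g
w = 173.7 / 242.3 * 100
w = 71.69 %


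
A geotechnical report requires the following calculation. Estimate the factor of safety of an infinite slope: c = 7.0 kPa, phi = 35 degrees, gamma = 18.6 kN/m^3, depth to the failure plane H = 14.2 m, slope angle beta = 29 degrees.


Using Fs = c / (gamma*H*sin(beta)*cos(beta)) + tan(phi)/tan(beta)
Cohesion contribution = 7.0 / (18.6*14.2*sin(29)*cos(29))
Cohesion contribution = 0.0625038
Friction contribution = tan(35)/tan(29) = 1.26321
Fs = 0.0625038 + 1.26321
Fs = 1.326


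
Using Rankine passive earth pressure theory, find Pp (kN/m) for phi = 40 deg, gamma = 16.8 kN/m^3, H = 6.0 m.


Result: 1390.71 kN/m

Derivation:
Compute passive earth pressure coefficient:
Kp = tan^2(45 + phi/2) = tan^2(65.0) = 4.59891
Compute passive force:
Pp = 0.5 * Kp * gamma * H^2
Pp = 0.5 * 4.59891 * 16.8 * 6.0^2
Pp = 1390.71 kN/m


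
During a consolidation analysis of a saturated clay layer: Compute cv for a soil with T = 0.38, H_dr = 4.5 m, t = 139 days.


Using cv = T * H_dr^2 / t
H_dr^2 = 4.5^2 = 20.25
cv = 0.38 * 20.25 / 139
cv = 0.05536 m^2/day


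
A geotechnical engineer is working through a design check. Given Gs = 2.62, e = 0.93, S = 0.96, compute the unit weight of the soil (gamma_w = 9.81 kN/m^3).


Using gamma = gamma_w * (Gs + S*e) / (1 + e)
Numerator: Gs + S*e = 2.62 + 0.96*0.93 = 3.5128
Denominator: 1 + e = 1 + 0.93 = 1.93
gamma = 9.81 * 3.5128 / 1.93
gamma = 17.855 kN/m^3


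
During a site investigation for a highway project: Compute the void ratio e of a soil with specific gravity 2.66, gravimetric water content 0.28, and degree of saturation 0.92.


Using the relation e = Gs * w / S
e = 2.66 * 0.28 / 0.92
e = 0.8096


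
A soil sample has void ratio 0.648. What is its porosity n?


Using the relation n = e / (1 + e)
n = 0.648 / (1 + 0.648)
n = 0.648 / 1.648
n = 0.3932


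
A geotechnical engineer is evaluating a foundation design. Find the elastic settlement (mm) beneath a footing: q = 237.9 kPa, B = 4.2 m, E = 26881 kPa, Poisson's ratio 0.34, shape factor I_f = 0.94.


Using Se = q * B * (1 - nu^2) * I_f / E
1 - nu^2 = 1 - 0.34^2 = 0.8844
Se = 237.9 * 4.2 * 0.8844 * 0.94 / 26881
Se = 0.030901 m
Convert to mm: Se = 0.030901 * 1000 = 30.901 mm


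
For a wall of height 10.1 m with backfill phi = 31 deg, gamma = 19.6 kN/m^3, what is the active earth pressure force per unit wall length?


Result: 320.0 kN/m

Derivation:
Compute active earth pressure coefficient:
Ka = tan^2(45 - phi/2) = tan^2(29.5) = 0.320099
Compute active force:
Pa = 0.5 * Ka * gamma * H^2
Pa = 0.5 * 0.320099 * 19.6 * 10.1^2
Pa = 320.0 kN/m


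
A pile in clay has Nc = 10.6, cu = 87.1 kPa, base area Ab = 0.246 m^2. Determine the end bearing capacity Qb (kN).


Using Qb = Nc * cu * Ab
Qb = 10.6 * 87.1 * 0.246
Qb = 227.12 kN


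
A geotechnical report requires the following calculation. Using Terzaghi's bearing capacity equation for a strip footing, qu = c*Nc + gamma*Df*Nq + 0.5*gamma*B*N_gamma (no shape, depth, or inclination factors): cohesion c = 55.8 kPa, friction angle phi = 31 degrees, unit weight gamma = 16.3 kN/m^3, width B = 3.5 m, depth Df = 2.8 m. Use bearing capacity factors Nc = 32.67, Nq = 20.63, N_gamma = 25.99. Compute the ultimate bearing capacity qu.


Compute qu = c*Nc + gamma*Df*Nq + 0.5*gamma*B*N_gamma
Term 1: 55.8 * 32.67 = 1822.986
Term 2: 16.3 * 2.8 * 20.63 = 941.5532
Term 3: 0.5 * 16.3 * 3.5 * 25.99 = 741.36475
qu = 1822.986 + 941.5532 + 741.36475
qu = 3505.9 kPa


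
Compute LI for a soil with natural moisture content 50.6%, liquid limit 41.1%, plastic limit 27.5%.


First compute the plasticity index:
PI = LL - PL = 41.1 - 27.5 = 13.6
Then compute the liquidity index:
LI = (w - PL) / PI
LI = (50.6 - 27.5) / 13.6
LI = 1.699


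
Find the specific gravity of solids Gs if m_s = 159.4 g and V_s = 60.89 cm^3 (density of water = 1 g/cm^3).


Using Gs = m_s / (V_s * rho_w)
Since rho_w = 1 g/cm^3:
Gs = 159.4 / 60.89
Gs = 2.618


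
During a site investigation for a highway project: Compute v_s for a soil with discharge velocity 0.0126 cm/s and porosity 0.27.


Using v_s = v_d / n
v_s = 0.0126 / 0.27
v_s = 0.04667 cm/s


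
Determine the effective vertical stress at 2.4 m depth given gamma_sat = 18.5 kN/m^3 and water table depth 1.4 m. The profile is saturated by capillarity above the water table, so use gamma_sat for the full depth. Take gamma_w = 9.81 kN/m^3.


Total stress = gamma_sat * depth
sigma = 18.5 * 2.4 = 44.4 kPa
Pore water pressure u = gamma_w * (depth - d_wt)
u = 9.81 * (2.4 - 1.4) = 9.81 kPa
Effective stress = sigma - u
sigma' = 44.4 - 9.81 = 34.59 kPa


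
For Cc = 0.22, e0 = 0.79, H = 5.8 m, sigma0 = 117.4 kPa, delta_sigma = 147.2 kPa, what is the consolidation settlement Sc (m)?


Using Sc = Cc * H / (1 + e0) * log10((sigma0 + delta_sigma) / sigma0)
Stress ratio = (117.4 + 147.2) / 117.4 = 2.25383
log10(2.25383) = 0.352922
Cc * H / (1 + e0) = 0.22 * 5.8 / (1 + 0.79) = 0.712849
Sc = 0.712849 * 0.352922
Sc = 0.2516 m


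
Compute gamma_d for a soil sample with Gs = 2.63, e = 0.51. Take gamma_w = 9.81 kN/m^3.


Using gamma_d = Gs * gamma_w / (1 + e)
gamma_d = 2.63 * 9.81 / (1 + 0.51)
gamma_d = 2.63 * 9.81 / 1.51
gamma_d = 17.086 kN/m^3


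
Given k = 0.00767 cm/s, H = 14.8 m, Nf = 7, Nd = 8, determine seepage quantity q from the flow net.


Convert k to m/s for unit consistency with H:
k = 0.00767 cm/s = 0.00767 / 100 m/s = 7.67e-05 m/s
Using q = k * H * Nf / Nd
Nf / Nd = 7 / 8 = 0.875
q = 7.67e-05 * 14.8 * 0.875
q = 0.0009933 m^3/s per m


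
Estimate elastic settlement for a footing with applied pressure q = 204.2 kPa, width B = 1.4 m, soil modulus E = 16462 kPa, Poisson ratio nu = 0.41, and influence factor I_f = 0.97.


Using Se = q * B * (1 - nu^2) * I_f / E
1 - nu^2 = 1 - 0.41^2 = 0.8319
Se = 204.2 * 1.4 * 0.8319 * 0.97 / 16462
Se = 0.014013 m
Convert to mm: Se = 0.014013 * 1000 = 14.013 mm


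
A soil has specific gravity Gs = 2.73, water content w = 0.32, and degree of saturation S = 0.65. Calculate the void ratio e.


Result: 1.344

Derivation:
Using the relation e = Gs * w / S
e = 2.73 * 0.32 / 0.65
e = 1.344


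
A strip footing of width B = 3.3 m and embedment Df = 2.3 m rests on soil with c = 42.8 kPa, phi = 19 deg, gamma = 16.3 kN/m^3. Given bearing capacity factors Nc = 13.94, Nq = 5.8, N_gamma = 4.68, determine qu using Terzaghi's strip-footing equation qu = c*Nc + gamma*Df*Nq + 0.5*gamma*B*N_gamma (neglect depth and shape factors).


Result: 939.94 kPa

Derivation:
Compute qu = c*Nc + gamma*Df*Nq + 0.5*gamma*B*N_gamma
Term 1: 42.8 * 13.94 = 596.632
Term 2: 16.3 * 2.3 * 5.8 = 217.442
Term 3: 0.5 * 16.3 * 3.3 * 4.68 = 125.8686
qu = 596.632 + 217.442 + 125.8686
qu = 939.94 kPa


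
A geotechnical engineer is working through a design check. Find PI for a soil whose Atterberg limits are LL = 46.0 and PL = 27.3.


Result: 18.7

Derivation:
Using PI = LL - PL
PI = 46.0 - 27.3
PI = 18.7


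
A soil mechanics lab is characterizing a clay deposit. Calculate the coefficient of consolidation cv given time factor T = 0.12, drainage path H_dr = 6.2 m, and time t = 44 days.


Using cv = T * H_dr^2 / t
H_dr^2 = 6.2^2 = 38.44
cv = 0.12 * 38.44 / 44
cv = 0.10484 m^2/day


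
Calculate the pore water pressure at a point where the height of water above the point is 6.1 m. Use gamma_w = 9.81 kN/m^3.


Result: 59.84 kPa

Derivation:
Using u = gamma_w * h_w
u = 9.81 * 6.1
u = 59.84 kPa


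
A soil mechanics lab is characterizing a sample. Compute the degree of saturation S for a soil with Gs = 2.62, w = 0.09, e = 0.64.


Using S = Gs * w / e
S = 2.62 * 0.09 / 0.64
S = 0.3684


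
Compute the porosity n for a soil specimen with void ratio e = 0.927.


Using the relation n = e / (1 + e)
n = 0.927 / (1 + 0.927)
n = 0.927 / 1.927
n = 0.4811


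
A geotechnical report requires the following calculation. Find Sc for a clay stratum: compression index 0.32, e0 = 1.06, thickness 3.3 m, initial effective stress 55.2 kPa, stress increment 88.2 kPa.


Using Sc = Cc * H / (1 + e0) * log10((sigma0 + delta_sigma) / sigma0)
Stress ratio = (55.2 + 88.2) / 55.2 = 2.59783
log10(2.59783) = 0.41461
Cc * H / (1 + e0) = 0.32 * 3.3 / (1 + 1.06) = 0.512621
Sc = 0.512621 * 0.41461
Sc = 0.2125 m


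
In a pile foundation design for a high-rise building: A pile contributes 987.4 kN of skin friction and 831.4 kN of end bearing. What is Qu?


Result: 1818.8 kN

Derivation:
Using Qu = Qf + Qb
Qu = 987.4 + 831.4
Qu = 1818.8 kN


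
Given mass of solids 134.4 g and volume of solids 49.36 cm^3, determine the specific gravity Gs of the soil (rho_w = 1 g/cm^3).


Result: 2.723

Derivation:
Using Gs = m_s / (V_s * rho_w)
Since rho_w = 1 g/cm^3:
Gs = 134.4 / 49.36
Gs = 2.723


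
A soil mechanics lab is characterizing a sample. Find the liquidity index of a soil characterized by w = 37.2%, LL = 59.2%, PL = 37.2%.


First compute the plasticity index:
PI = LL - PL = 59.2 - 37.2 = 22.0
Then compute the liquidity index:
LI = (w - PL) / PI
LI = (37.2 - 37.2) / 22.0
LI = 0.0


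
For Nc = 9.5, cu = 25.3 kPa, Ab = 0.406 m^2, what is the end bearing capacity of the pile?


Result: 97.58 kN

Derivation:
Using Qb = Nc * cu * Ab
Qb = 9.5 * 25.3 * 0.406
Qb = 97.58 kN


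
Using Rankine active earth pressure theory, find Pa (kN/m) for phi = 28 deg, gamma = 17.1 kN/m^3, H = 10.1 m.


Compute active earth pressure coefficient:
Ka = tan^2(45 - phi/2) = tan^2(31.0) = 0.361033
Compute active force:
Pa = 0.5 * Ka * gamma * H^2
Pa = 0.5 * 0.361033 * 17.1 * 10.1^2
Pa = 314.89 kN/m


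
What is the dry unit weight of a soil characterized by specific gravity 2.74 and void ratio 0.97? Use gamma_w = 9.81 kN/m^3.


Using gamma_d = Gs * gamma_w / (1 + e)
gamma_d = 2.74 * 9.81 / (1 + 0.97)
gamma_d = 2.74 * 9.81 / 1.97
gamma_d = 13.644 kN/m^3


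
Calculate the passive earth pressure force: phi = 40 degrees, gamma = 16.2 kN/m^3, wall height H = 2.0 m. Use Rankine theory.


Compute passive earth pressure coefficient:
Kp = tan^2(45 + phi/2) = tan^2(65.0) = 4.59891
Compute passive force:
Pp = 0.5 * Kp * gamma * H^2
Pp = 0.5 * 4.59891 * 16.2 * 2.0^2
Pp = 149.0 kN/m


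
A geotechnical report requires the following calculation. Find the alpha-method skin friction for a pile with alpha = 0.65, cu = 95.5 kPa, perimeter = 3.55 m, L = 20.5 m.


Using Qs = alpha * cu * perimeter * L
Qs = 0.65 * 95.5 * 3.55 * 20.5
Qs = 4517.51 kN


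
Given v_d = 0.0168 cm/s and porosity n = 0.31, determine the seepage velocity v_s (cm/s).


Using v_s = v_d / n
v_s = 0.0168 / 0.31
v_s = 0.05419 cm/s


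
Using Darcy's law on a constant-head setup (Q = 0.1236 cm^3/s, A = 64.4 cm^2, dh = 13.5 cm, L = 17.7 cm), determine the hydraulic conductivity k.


Compute hydraulic gradient:
i = dh / L = 13.5 / 17.7 = 0.762712
Then apply Darcy's law:
k = Q / (A * i)
k = 0.1236 / (64.4 * 0.762712)
k = 0.1236 / 49.1186
k = 0.002516 cm/s


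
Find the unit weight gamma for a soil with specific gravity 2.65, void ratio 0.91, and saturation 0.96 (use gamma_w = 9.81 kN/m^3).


Using gamma = gamma_w * (Gs + S*e) / (1 + e)
Numerator: Gs + S*e = 2.65 + 0.96*0.91 = 3.5236
Denominator: 1 + e = 1 + 0.91 = 1.91
gamma = 9.81 * 3.5236 / 1.91
gamma = 18.098 kN/m^3


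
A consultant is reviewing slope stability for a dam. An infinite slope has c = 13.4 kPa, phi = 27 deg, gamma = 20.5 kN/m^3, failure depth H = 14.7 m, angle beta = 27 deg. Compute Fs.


Result: 1.11

Derivation:
Using Fs = c / (gamma*H*sin(beta)*cos(beta)) + tan(phi)/tan(beta)
Cohesion contribution = 13.4 / (20.5*14.7*sin(27)*cos(27))
Cohesion contribution = 0.109927
Friction contribution = tan(27)/tan(27) = 1
Fs = 0.109927 + 1
Fs = 1.11


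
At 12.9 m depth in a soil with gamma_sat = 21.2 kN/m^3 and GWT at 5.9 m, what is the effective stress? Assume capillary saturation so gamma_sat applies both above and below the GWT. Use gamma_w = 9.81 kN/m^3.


Total stress = gamma_sat * depth
sigma = 21.2 * 12.9 = 273.48 kPa
Pore water pressure u = gamma_w * (depth - d_wt)
u = 9.81 * (12.9 - 5.9) = 68.67 kPa
Effective stress = sigma - u
sigma' = 273.48 - 68.67 = 204.81 kPa


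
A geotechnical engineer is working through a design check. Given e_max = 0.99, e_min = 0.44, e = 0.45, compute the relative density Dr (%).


Using Dr = (e_max - e) / (e_max - e_min) * 100
e_max - e = 0.99 - 0.45 = 0.54
e_max - e_min = 0.99 - 0.44 = 0.55
Dr = 0.54 / 0.55 * 100
Dr = 98.18 %


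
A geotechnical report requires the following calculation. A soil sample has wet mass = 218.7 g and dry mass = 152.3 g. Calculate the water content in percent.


Using w = (m_wet - m_dry) / m_dry * 100
m_wet - m_dry = 218.7 - 152.3 = 66.4 g
w = 66.4 / 152.3 * 100
w = 43.6 %


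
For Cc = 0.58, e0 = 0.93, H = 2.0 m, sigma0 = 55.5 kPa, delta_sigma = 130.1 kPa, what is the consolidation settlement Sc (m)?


Using Sc = Cc * H / (1 + e0) * log10((sigma0 + delta_sigma) / sigma0)
Stress ratio = (55.5 + 130.1) / 55.5 = 3.34414
log10(3.34414) = 0.524285
Cc * H / (1 + e0) = 0.58 * 2.0 / (1 + 0.93) = 0.601036
Sc = 0.601036 * 0.524285
Sc = 0.3151 m


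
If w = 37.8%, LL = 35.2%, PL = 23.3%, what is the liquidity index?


First compute the plasticity index:
PI = LL - PL = 35.2 - 23.3 = 11.9
Then compute the liquidity index:
LI = (w - PL) / PI
LI = (37.8 - 23.3) / 11.9
LI = 1.218


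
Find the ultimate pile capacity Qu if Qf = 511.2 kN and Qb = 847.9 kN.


Using Qu = Qf + Qb
Qu = 511.2 + 847.9
Qu = 1359.1 kN


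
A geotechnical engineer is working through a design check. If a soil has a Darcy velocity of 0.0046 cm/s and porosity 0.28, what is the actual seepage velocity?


Using v_s = v_d / n
v_s = 0.0046 / 0.28
v_s = 0.01643 cm/s


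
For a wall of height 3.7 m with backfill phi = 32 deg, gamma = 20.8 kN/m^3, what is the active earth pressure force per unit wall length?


Result: 43.75 kN/m

Derivation:
Compute active earth pressure coefficient:
Ka = tan^2(45 - phi/2) = tan^2(29.0) = 0.307259
Compute active force:
Pa = 0.5 * Ka * gamma * H^2
Pa = 0.5 * 0.307259 * 20.8 * 3.7^2
Pa = 43.75 kN/m


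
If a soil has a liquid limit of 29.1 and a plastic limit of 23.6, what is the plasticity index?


Using PI = LL - PL
PI = 29.1 - 23.6
PI = 5.5


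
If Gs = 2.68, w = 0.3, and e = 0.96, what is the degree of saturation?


Using S = Gs * w / e
S = 2.68 * 0.3 / 0.96
S = 0.8375


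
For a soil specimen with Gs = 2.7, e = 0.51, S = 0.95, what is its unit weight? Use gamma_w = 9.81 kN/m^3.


Using gamma = gamma_w * (Gs + S*e) / (1 + e)
Numerator: Gs + S*e = 2.7 + 0.95*0.51 = 3.1845
Denominator: 1 + e = 1 + 0.51 = 1.51
gamma = 9.81 * 3.1845 / 1.51
gamma = 20.689 kN/m^3


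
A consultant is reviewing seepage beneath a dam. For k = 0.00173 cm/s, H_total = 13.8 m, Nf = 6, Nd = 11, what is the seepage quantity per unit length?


Convert k to m/s for unit consistency with H:
k = 0.00173 cm/s = 0.00173 / 100 m/s = 1.73e-05 m/s
Using q = k * H * Nf / Nd
Nf / Nd = 6 / 11 = 0.5455
q = 1.73e-05 * 13.8 * 0.5455
q = 0.0001302 m^3/s per m


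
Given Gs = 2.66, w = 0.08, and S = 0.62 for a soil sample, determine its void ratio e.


Result: 0.3432

Derivation:
Using the relation e = Gs * w / S
e = 2.66 * 0.08 / 0.62
e = 0.3432


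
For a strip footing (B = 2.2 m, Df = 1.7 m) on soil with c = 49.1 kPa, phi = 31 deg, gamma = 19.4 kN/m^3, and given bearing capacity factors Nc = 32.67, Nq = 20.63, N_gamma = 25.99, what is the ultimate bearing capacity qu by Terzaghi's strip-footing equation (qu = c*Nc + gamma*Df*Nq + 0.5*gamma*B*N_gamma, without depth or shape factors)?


Compute qu = c*Nc + gamma*Df*Nq + 0.5*gamma*B*N_gamma
Term 1: 49.1 * 32.67 = 1604.097
Term 2: 19.4 * 1.7 * 20.63 = 680.3774
Term 3: 0.5 * 19.4 * 2.2 * 25.99 = 554.6266
qu = 1604.097 + 680.3774 + 554.6266
qu = 2839.1 kPa


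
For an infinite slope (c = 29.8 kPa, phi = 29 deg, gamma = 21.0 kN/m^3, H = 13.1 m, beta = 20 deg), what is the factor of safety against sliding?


Using Fs = c / (gamma*H*sin(beta)*cos(beta)) + tan(phi)/tan(beta)
Cohesion contribution = 29.8 / (21.0*13.1*sin(20)*cos(20))
Cohesion contribution = 0.337045
Friction contribution = tan(29)/tan(20) = 1.52295
Fs = 0.337045 + 1.52295
Fs = 1.86


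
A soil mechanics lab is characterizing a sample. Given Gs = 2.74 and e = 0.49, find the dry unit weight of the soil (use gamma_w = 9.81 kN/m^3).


Result: 18.04 kN/m^3

Derivation:
Using gamma_d = Gs * gamma_w / (1 + e)
gamma_d = 2.74 * 9.81 / (1 + 0.49)
gamma_d = 2.74 * 9.81 / 1.49
gamma_d = 18.04 kN/m^3


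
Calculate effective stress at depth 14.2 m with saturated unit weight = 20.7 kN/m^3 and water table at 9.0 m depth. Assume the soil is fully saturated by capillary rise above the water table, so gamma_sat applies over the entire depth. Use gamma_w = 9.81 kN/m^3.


Result: 242.93 kPa

Derivation:
Total stress = gamma_sat * depth
sigma = 20.7 * 14.2 = 293.94 kPa
Pore water pressure u = gamma_w * (depth - d_wt)
u = 9.81 * (14.2 - 9.0) = 51.012 kPa
Effective stress = sigma - u
sigma' = 293.94 - 51.012 = 242.93 kPa


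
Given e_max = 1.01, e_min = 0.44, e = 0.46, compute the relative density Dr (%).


Using Dr = (e_max - e) / (e_max - e_min) * 100
e_max - e = 1.01 - 0.46 = 0.55
e_max - e_min = 1.01 - 0.44 = 0.57
Dr = 0.55 / 0.57 * 100
Dr = 96.49 %


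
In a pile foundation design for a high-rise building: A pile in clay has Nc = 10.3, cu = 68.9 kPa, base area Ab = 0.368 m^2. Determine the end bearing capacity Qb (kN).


Using Qb = Nc * cu * Ab
Qb = 10.3 * 68.9 * 0.368
Qb = 261.16 kN


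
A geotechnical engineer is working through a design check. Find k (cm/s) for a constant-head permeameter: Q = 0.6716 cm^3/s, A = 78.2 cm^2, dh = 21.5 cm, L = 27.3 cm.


Compute hydraulic gradient:
i = dh / L = 21.5 / 27.3 = 0.787546
Then apply Darcy's law:
k = Q / (A * i)
k = 0.6716 / (78.2 * 0.787546)
k = 0.6716 / 61.5861
k = 0.010905 cm/s


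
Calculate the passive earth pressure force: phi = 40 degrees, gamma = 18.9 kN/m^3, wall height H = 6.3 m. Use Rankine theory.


Compute passive earth pressure coefficient:
Kp = tan^2(45 + phi/2) = tan^2(65.0) = 4.59891
Compute passive force:
Pp = 0.5 * Kp * gamma * H^2
Pp = 0.5 * 4.59891 * 18.9 * 6.3^2
Pp = 1724.92 kN/m


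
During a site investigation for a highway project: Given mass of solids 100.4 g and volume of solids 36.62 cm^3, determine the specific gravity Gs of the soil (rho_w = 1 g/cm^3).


Result: 2.742

Derivation:
Using Gs = m_s / (V_s * rho_w)
Since rho_w = 1 g/cm^3:
Gs = 100.4 / 36.62
Gs = 2.742
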